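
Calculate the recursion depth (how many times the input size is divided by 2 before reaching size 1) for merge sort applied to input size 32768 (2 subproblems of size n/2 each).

For divide and conquer with division factor 2:

Problem sizes at each level:
Level 0: 32768
Level 1: 16384
Level 2: 8192
Level 3: 4096
Level 4: 2048
Level 5: 1024
Level 6: 512
Level 7: 256
Level 8: 128
Level 9: 64
Level 10: 32
Level 11: 16
Level 12: 8
Level 13: 4
Level 14: 2
Level 15: 1

The root is level 0 and the size-1 base case is level 15 (the tree spans levels 0 through 15, i.e. 16 levels counting the root), so the depth is the number of divisions: log_2(32768) = 15

The recursion tree depth is log_2(32768) = 15. At each level, the problem size is divided by 2, so it takes 15 divisions to reduce to a base case of size 1. The algorithm makes 2 recursive calls at each level.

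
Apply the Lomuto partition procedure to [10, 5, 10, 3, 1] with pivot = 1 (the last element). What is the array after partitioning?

Lomuto partition with pivot = 1:

Initial array: [10, 5, 10, 3, 1]

arr[0]=10 > 1: no swap
arr[1]=5 > 1: no swap
arr[2]=10 > 1: no swap
arr[3]=3 > 1: no swap

Place pivot at position 0: [1, 5, 10, 3, 10]
Pivot position: 0

After partitioning with pivot 1, the array becomes [1, 5, 10, 3, 10]. The pivot is placed at index 0. All elements to the left of the pivot are <= 1, and all elements to the right are > 1.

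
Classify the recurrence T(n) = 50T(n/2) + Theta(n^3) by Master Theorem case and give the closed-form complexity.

Master Theorem for T(n) = 50T(n/2) + O(n^3):

a = 50, b = 2, c = 3
log_b(a) = log_2(50) = 5.6439

Case 1: c = 3 < log_2(50) = 5.6439
T(n) = O(n^(log_2 50))

For T(n) = 50T(n/2) + O(n^3): log_2(50) = 5.6439. This is Case 1 of the Master Theorem (c < log_b(a), work dominated by leaves), giving O(n^(log_2 50)).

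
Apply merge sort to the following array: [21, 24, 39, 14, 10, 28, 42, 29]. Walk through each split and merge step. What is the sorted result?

Merge sort trace:

Split: [21, 24, 39, 14, 10, 28, 42, 29] -> [21, 24, 39, 14] and [10, 28, 42, 29]
  Split: [21, 24, 39, 14] -> [21, 24] and [39, 14]
    Split: [21, 24] -> [21] and [24]
    Merge: [21] + [24] -> [21, 24]
    Split: [39, 14] -> [39] and [14]
    Merge: [39] + [14] -> [14, 39]
  Merge: [21, 24] + [14, 39] -> [14, 21, 24, 39]
  Split: [10, 28, 42, 29] -> [10, 28] and [42, 29]
    Split: [10, 28] -> [10] and [28]
    Merge: [10] + [28] -> [10, 28]
    Split: [42, 29] -> [42] and [29]
    Merge: [42] + [29] -> [29, 42]
  Merge: [10, 28] + [29, 42] -> [10, 28, 29, 42]
Merge: [14, 21, 24, 39] + [10, 28, 29, 42] -> [10, 14, 21, 24, 28, 29, 39, 42]

Final sorted array: [10, 14, 21, 24, 28, 29, 39, 42]

The merge sort proceeds by recursively splitting the array and merging sorted halves.
After all merges, the sorted array is [10, 14, 21, 24, 28, 29, 39, 42].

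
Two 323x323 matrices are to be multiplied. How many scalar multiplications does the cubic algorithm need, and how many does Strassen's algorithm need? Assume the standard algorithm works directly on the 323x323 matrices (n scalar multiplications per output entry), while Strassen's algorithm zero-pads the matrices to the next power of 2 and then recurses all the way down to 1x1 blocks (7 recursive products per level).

Matrix multiplication for 323x323 matrices:

Strassen's algorithm requires power-of-2 dimensions. Pad 323x323 to 512x512 (next power of 2).

Standard algorithm: 323^3 = 33698267 multiplications
Strassen's algorithm: 7^(log2(512)) = 7^9 = 40353607 multiplications
Difference: 33698267 - 40353607 = -6655340 (Strassen uses MORE here due to padding overhead — for small or just-over-power-of-2 n, padding can outweigh the per-level savings)

Standard: 33698267 multiplications (323^3). Strassen: 40353607 multiplications (7^9, after padding to 512x512). Strassen reduces 8 recursive multiplications to 7 at each level.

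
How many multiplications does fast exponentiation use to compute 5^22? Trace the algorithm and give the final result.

Computing 5^22 by squaring (build up from 5^1; each line after the first costs one multiplication):

5^1 = 5
5^2 = (5^1)^2 = 5^2 = 25
5^4 = (5^2)^2 = 25^2 = 625
5^5 = 5 * 5^4 = 5 * 625 = 3125
5^10 = (5^5)^2 = 3125^2 = 9765625
5^11 = 5 * 5^10 = 5 * 9765625 = 48828125
5^22 = (5^11)^2 = 48828125^2 = 2384185791015625

Result: 2384185791015625
Multiplications needed: 6 (6 lines after 5^1)

5^22 = 2384185791015625. Using exponentiation by squaring, this requires 6 multiplications. The key idea: if the exponent is even, square the half-power; if odd, multiply by the base once.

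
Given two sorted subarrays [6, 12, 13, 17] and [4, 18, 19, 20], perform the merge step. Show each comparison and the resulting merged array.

Merging process:

Compare 6 vs 4: take 4 from right. Merged: [4]
Compare 6 vs 18: take 6 from left. Merged: [4, 6]
Compare 12 vs 18: take 12 from left. Merged: [4, 6, 12]
Compare 13 vs 18: take 13 from left. Merged: [4, 6, 12, 13]
Compare 17 vs 18: take 17 from left. Merged: [4, 6, 12, 13, 17]
Append remaining from right: [18, 19, 20]. Merged: [4, 6, 12, 13, 17, 18, 19, 20]

Final merged array: [4, 6, 12, 13, 17, 18, 19, 20]
Total comparisons: 5

The merged array is [4, 6, 12, 13, 17, 18, 19, 20], requiring 5 comparisons. The merge step runs in O(n) time where n is the total number of elements.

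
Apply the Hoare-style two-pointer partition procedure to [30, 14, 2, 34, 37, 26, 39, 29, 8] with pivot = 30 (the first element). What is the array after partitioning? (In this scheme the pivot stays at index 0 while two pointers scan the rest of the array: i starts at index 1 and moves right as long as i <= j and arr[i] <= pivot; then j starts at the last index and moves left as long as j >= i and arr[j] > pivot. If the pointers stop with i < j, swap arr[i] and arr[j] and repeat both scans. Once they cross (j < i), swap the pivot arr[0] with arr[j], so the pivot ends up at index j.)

Hoare-style two-pointer partition with pivot = 30:

Initial array: [30, 14, 2, 34, 37, 26, 39, 29, 8]

Pointers start at i = 1, j = 8.
i stops at index 3 (arr[3]=34 > 30), j stops at index 8 (arr[8]=8 <= 30): swap arr[3] and arr[8], array becomes [30, 14, 2, 8, 37, 26, 39, 29, 34]
i stops at index 4 (arr[4]=37 > 30), j stops at index 7 (arr[7]=29 <= 30): swap arr[4] and arr[7], array becomes [30, 14, 2, 8, 29, 26, 39, 37, 34]
i ends at 6, j ends at 5: the pointers have crossed (j < i), so scanning stops.

Swap pivot arr[0] with arr[5] to place pivot at position 5: [26, 14, 2, 8, 29, 30, 39, 37, 34]
Pivot position: 5

After partitioning with pivot 30, the array becomes [26, 14, 2, 8, 29, 30, 39, 37, 34]. The pivot is placed at index 5. All elements to the left of the pivot are <= 30, and all elements to the right are > 30.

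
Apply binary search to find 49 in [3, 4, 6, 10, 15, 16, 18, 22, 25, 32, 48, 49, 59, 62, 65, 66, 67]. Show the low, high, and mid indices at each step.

Binary search for 49 in [3, 4, 6, 10, 15, 16, 18, 22, 25, 32, 48, 49, 59, 62, 65, 66, 67]:

lo=0, hi=16, mid=8, arr[mid]=25 -> 25 < 49, search right half
lo=9, hi=16, mid=12, arr[mid]=59 -> 59 > 49, search left half
lo=9, hi=11, mid=10, arr[mid]=48 -> 48 < 49, search right half
lo=11, hi=11, mid=11, arr[mid]=49 -> Found target at index 11!

Binary search finds 49 at index 11 after 4 comparisons. The search repeatedly halves the search space by comparing with the middle element.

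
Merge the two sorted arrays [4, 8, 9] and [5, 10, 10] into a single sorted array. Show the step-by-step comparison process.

Merging process:

Compare 4 vs 5: take 4 from left. Merged: [4]
Compare 8 vs 5: take 5 from right. Merged: [4, 5]
Compare 8 vs 10: take 8 from left. Merged: [4, 5, 8]
Compare 9 vs 10: take 9 from left. Merged: [4, 5, 8, 9]
Append remaining from right: [10, 10]. Merged: [4, 5, 8, 9, 10, 10]

Final merged array: [4, 5, 8, 9, 10, 10]
Total comparisons: 4

The merged array is [4, 5, 8, 9, 10, 10], requiring 4 comparisons. The merge step runs in O(n) time where n is the total number of elements.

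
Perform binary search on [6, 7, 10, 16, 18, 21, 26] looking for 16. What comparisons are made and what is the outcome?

Binary search for 16 in [6, 7, 10, 16, 18, 21, 26]:

lo=0, hi=6, mid=3, arr[mid]=16 -> Found target at index 3!

Binary search finds 16 at index 3 after 1 comparisons. The search repeatedly halves the search space by comparing with the middle element.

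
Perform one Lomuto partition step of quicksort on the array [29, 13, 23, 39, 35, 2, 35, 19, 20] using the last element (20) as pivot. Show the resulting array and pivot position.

Lomuto partition with pivot = 20:

Initial array: [29, 13, 23, 39, 35, 2, 35, 19, 20]

arr[0]=29 > 20: no swap
arr[1]=13 <= 20: swap with position 0, array becomes [13, 29, 23, 39, 35, 2, 35, 19, 20]
arr[2]=23 > 20: no swap
arr[3]=39 > 20: no swap
arr[4]=35 > 20: no swap
arr[5]=2 <= 20: swap with position 1, array becomes [13, 2, 23, 39, 35, 29, 35, 19, 20]
arr[6]=35 > 20: no swap
arr[7]=19 <= 20: swap with position 2, array becomes [13, 2, 19, 39, 35, 29, 35, 23, 20]

Place pivot at position 3: [13, 2, 19, 20, 35, 29, 35, 23, 39]
Pivot position: 3

After partitioning with pivot 20, the array becomes [13, 2, 19, 20, 35, 29, 35, 23, 39]. The pivot is placed at index 3. All elements to the left of the pivot are <= 20, and all elements to the right are > 20.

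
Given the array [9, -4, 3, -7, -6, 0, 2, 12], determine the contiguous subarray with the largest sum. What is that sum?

Using Kadane's algorithm on [9, -4, 3, -7, -6, 0, 2, 12]:

Scanning through the array:
Position 1 (value -4): max_ending_here = 5, max_so_far = 9
Position 2 (value 3): max_ending_here = 8, max_so_far = 9
Position 3 (value -7): max_ending_here = 1, max_so_far = 9
Position 4 (value -6): max_ending_here = -5, max_so_far = 9
Position 5 (value 0): max_ending_here = 0, max_so_far = 9
Position 6 (value 2): max_ending_here = 2, max_so_far = 9
Position 7 (value 12): max_ending_here = 14, max_so_far = 14

Maximum subarray: [0, 2, 12]
Maximum sum: 14

The maximum subarray is [0, 2, 12] with sum 14. This subarray runs from index 5 to index 7.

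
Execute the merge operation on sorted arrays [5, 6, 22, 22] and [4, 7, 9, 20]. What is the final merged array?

Merging process:

Compare 5 vs 4: take 4 from right. Merged: [4]
Compare 5 vs 7: take 5 from left. Merged: [4, 5]
Compare 6 vs 7: take 6 from left. Merged: [4, 5, 6]
Compare 22 vs 7: take 7 from right. Merged: [4, 5, 6, 7]
Compare 22 vs 9: take 9 from right. Merged: [4, 5, 6, 7, 9]
Compare 22 vs 20: take 20 from right. Merged: [4, 5, 6, 7, 9, 20]
Append remaining from left: [22, 22]. Merged: [4, 5, 6, 7, 9, 20, 22, 22]

Final merged array: [4, 5, 6, 7, 9, 20, 22, 22]
Total comparisons: 6

The merged array is [4, 5, 6, 7, 9, 20, 22, 22], requiring 6 comparisons. The merge step runs in O(n) time where n is the total number of elements.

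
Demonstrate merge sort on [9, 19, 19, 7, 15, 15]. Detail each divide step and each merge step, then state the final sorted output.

Merge sort trace:

Split: [9, 19, 19, 7, 15, 15] -> [9, 19, 19] and [7, 15, 15]
  Split: [9, 19, 19] -> [9] and [19, 19]
    Split: [19, 19] -> [19] and [19]
    Merge: [19] + [19] -> [19, 19]
  Merge: [9] + [19, 19] -> [9, 19, 19]
  Split: [7, 15, 15] -> [7] and [15, 15]
    Split: [15, 15] -> [15] and [15]
    Merge: [15] + [15] -> [15, 15]
  Merge: [7] + [15, 15] -> [7, 15, 15]
Merge: [9, 19, 19] + [7, 15, 15] -> [7, 9, 15, 15, 19, 19]

Final sorted array: [7, 9, 15, 15, 19, 19]

The merge sort proceeds by recursively splitting the array and merging sorted halves.
After all merges, the sorted array is [7, 9, 15, 15, 19, 19].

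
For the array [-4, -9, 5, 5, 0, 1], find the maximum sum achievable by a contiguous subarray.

Using Kadane's algorithm on [-4, -9, 5, 5, 0, 1]:

Scanning through the array:
Position 1 (value -9): max_ending_here = -9, max_so_far = -4
Position 2 (value 5): max_ending_here = 5, max_so_far = 5
Position 3 (value 5): max_ending_here = 10, max_so_far = 10
Position 4 (value 0): max_ending_here = 10, max_so_far = 10
Position 5 (value 1): max_ending_here = 11, max_so_far = 11

Maximum subarray: [5, 5, 0, 1]
Maximum sum: 11

The maximum subarray is [5, 5, 0, 1] with sum 11. This subarray runs from index 2 to index 5.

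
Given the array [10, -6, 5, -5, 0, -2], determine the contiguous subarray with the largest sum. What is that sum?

Using Kadane's algorithm on [10, -6, 5, -5, 0, -2]:

Scanning through the array:
Position 1 (value -6): max_ending_here = 4, max_so_far = 10
Position 2 (value 5): max_ending_here = 9, max_so_far = 10
Position 3 (value -5): max_ending_here = 4, max_so_far = 10
Position 4 (value 0): max_ending_here = 4, max_so_far = 10
Position 5 (value -2): max_ending_here = 2, max_so_far = 10

Maximum subarray: [10]
Maximum sum: 10

The maximum subarray is [10] with sum 10. This subarray runs from index 0 to index 0.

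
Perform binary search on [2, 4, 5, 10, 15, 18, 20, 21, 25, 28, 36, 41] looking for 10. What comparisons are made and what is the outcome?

Binary search for 10 in [2, 4, 5, 10, 15, 18, 20, 21, 25, 28, 36, 41]:

lo=0, hi=11, mid=5, arr[mid]=18 -> 18 > 10, search left half
lo=0, hi=4, mid=2, arr[mid]=5 -> 5 < 10, search right half
lo=3, hi=4, mid=3, arr[mid]=10 -> Found target at index 3!

Binary search finds 10 at index 3 after 3 comparisons. The search repeatedly halves the search space by comparing with the middle element.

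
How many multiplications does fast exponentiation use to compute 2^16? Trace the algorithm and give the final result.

Computing 2^16 by squaring (build up from 2^1; each line after the first costs one multiplication):

2^1 = 2
2^2 = (2^1)^2 = 2^2 = 4
2^4 = (2^2)^2 = 4^2 = 16
2^8 = (2^4)^2 = 16^2 = 256
2^16 = (2^8)^2 = 256^2 = 65536

Result: 65536
Multiplications needed: 4 (4 lines after 2^1)

2^16 = 65536. Using exponentiation by squaring, this requires 4 multiplications. The key idea: if the exponent is even, square the half-power; if odd, multiply by the base once.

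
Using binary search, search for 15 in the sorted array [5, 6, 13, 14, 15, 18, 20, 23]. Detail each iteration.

Binary search for 15 in [5, 6, 13, 14, 15, 18, 20, 23]:

lo=0, hi=7, mid=3, arr[mid]=14 -> 14 < 15, search right half
lo=4, hi=7, mid=5, arr[mid]=18 -> 18 > 15, search left half
lo=4, hi=4, mid=4, arr[mid]=15 -> Found target at index 4!

Binary search finds 15 at index 4 after 3 comparisons. The search repeatedly halves the search space by comparing with the middle element.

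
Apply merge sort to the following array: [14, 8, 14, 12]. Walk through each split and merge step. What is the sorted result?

Merge sort trace:

Split: [14, 8, 14, 12] -> [14, 8] and [14, 12]
  Split: [14, 8] -> [14] and [8]
  Merge: [14] + [8] -> [8, 14]
  Split: [14, 12] -> [14] and [12]
  Merge: [14] + [12] -> [12, 14]
Merge: [8, 14] + [12, 14] -> [8, 12, 14, 14]

Final sorted array: [8, 12, 14, 14]

The merge sort proceeds by recursively splitting the array and merging sorted halves.
After all merges, the sorted array is [8, 12, 14, 14].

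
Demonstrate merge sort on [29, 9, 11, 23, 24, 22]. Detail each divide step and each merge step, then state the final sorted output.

Merge sort trace:

Split: [29, 9, 11, 23, 24, 22] -> [29, 9, 11] and [23, 24, 22]
  Split: [29, 9, 11] -> [29] and [9, 11]
    Split: [9, 11] -> [9] and [11]
    Merge: [9] + [11] -> [9, 11]
  Merge: [29] + [9, 11] -> [9, 11, 29]
  Split: [23, 24, 22] -> [23] and [24, 22]
    Split: [24, 22] -> [24] and [22]
    Merge: [24] + [22] -> [22, 24]
  Merge: [23] + [22, 24] -> [22, 23, 24]
Merge: [9, 11, 29] + [22, 23, 24] -> [9, 11, 22, 23, 24, 29]

Final sorted array: [9, 11, 22, 23, 24, 29]

The merge sort proceeds by recursively splitting the array and merging sorted halves.
After all merges, the sorted array is [9, 11, 22, 23, 24, 29].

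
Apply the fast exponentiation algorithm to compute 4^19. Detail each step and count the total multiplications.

Computing 4^19 by squaring (build up from 4^1; each line after the first costs one multiplication):

4^1 = 4
4^2 = (4^1)^2 = 4^2 = 16
4^4 = (4^2)^2 = 16^2 = 256
4^8 = (4^4)^2 = 256^2 = 65536
4^9 = 4 * 4^8 = 4 * 65536 = 262144
4^18 = (4^9)^2 = 262144^2 = 68719476736
4^19 = 4 * 4^18 = 4 * 68719476736 = 274877906944

Result: 274877906944
Multiplications needed: 6 (6 lines after 4^1)

4^19 = 274877906944. Using exponentiation by squaring, this requires 6 multiplications. The key idea: if the exponent is even, square the half-power; if odd, multiply by the base once.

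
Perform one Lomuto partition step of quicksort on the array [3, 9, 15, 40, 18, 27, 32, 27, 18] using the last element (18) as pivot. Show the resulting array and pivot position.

Lomuto partition with pivot = 18:

Initial array: [3, 9, 15, 40, 18, 27, 32, 27, 18]

arr[0]=3 <= 18: swap with position 0, array becomes [3, 9, 15, 40, 18, 27, 32, 27, 18]
arr[1]=9 <= 18: swap with position 1, array becomes [3, 9, 15, 40, 18, 27, 32, 27, 18]
arr[2]=15 <= 18: swap with position 2, array becomes [3, 9, 15, 40, 18, 27, 32, 27, 18]
arr[3]=40 > 18: no swap
arr[4]=18 <= 18: swap with position 3, array becomes [3, 9, 15, 18, 40, 27, 32, 27, 18]
arr[5]=27 > 18: no swap
arr[6]=32 > 18: no swap
arr[7]=27 > 18: no swap

Place pivot at position 4: [3, 9, 15, 18, 18, 27, 32, 27, 40]
Pivot position: 4

After partitioning with pivot 18, the array becomes [3, 9, 15, 18, 18, 27, 32, 27, 40]. The pivot is placed at index 4. All elements to the left of the pivot are <= 18, and all elements to the right are > 18.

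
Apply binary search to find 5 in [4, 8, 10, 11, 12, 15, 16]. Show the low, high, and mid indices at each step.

Binary search for 5 in [4, 8, 10, 11, 12, 15, 16]:

lo=0, hi=6, mid=3, arr[mid]=11 -> 11 > 5, search left half
lo=0, hi=2, mid=1, arr[mid]=8 -> 8 > 5, search left half
lo=0, hi=0, mid=0, arr[mid]=4 -> 4 < 5, search right half
lo=1 > hi=0, target 5 not found

Binary search determines that 5 is not in the array after 3 comparisons. The search space was exhausted without finding the target.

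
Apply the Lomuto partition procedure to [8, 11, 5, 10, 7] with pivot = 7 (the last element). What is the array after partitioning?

Lomuto partition with pivot = 7:

Initial array: [8, 11, 5, 10, 7]

arr[0]=8 > 7: no swap
arr[1]=11 > 7: no swap
arr[2]=5 <= 7: swap with position 0, array becomes [5, 11, 8, 10, 7]
arr[3]=10 > 7: no swap

Place pivot at position 1: [5, 7, 8, 10, 11]
Pivot position: 1

After partitioning with pivot 7, the array becomes [5, 7, 8, 10, 11]. The pivot is placed at index 1. All elements to the left of the pivot are <= 7, and all elements to the right are > 7.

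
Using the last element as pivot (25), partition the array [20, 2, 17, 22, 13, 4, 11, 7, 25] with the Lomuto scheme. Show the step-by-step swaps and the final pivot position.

Lomuto partition with pivot = 25:

Initial array: [20, 2, 17, 22, 13, 4, 11, 7, 25]

arr[0]=20 <= 25: swap with position 0, array becomes [20, 2, 17, 22, 13, 4, 11, 7, 25]
arr[1]=2 <= 25: swap with position 1, array becomes [20, 2, 17, 22, 13, 4, 11, 7, 25]
arr[2]=17 <= 25: swap with position 2, array becomes [20, 2, 17, 22, 13, 4, 11, 7, 25]
arr[3]=22 <= 25: swap with position 3, array becomes [20, 2, 17, 22, 13, 4, 11, 7, 25]
arr[4]=13 <= 25: swap with position 4, array becomes [20, 2, 17, 22, 13, 4, 11, 7, 25]
arr[5]=4 <= 25: swap with position 5, array becomes [20, 2, 17, 22, 13, 4, 11, 7, 25]
arr[6]=11 <= 25: swap with position 6, array becomes [20, 2, 17, 22, 13, 4, 11, 7, 25]
arr[7]=7 <= 25: swap with position 7, array becomes [20, 2, 17, 22, 13, 4, 11, 7, 25]

Place pivot at position 8: [20, 2, 17, 22, 13, 4, 11, 7, 25]
Pivot position: 8

After partitioning with pivot 25, the array becomes [20, 2, 17, 22, 13, 4, 11, 7, 25]. The pivot is placed at index 8. All elements to the left of the pivot are <= 25, and all elements to the right are > 25.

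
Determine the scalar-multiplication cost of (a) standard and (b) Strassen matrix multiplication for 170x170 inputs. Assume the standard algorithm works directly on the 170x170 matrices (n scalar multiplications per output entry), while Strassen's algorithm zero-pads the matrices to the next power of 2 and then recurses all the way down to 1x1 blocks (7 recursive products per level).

Matrix multiplication for 170x170 matrices:

Strassen's algorithm requires power-of-2 dimensions. Pad 170x170 to 256x256 (next power of 2).

Standard algorithm: 170^3 = 4913000 multiplications
Strassen's algorithm: 7^(log2(256)) = 7^8 = 5764801 multiplications
Difference: 4913000 - 5764801 = -851801 (Strassen uses MORE here due to padding overhead — for small or just-over-power-of-2 n, padding can outweigh the per-level savings)

Standard: 4913000 multiplications (170^3). Strassen: 5764801 multiplications (7^8, after padding to 256x256). Strassen reduces 8 recursive multiplications to 7 at each level.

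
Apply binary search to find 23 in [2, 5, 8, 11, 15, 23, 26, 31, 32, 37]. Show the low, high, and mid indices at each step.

Binary search for 23 in [2, 5, 8, 11, 15, 23, 26, 31, 32, 37]:

lo=0, hi=9, mid=4, arr[mid]=15 -> 15 < 23, search right half
lo=5, hi=9, mid=7, arr[mid]=31 -> 31 > 23, search left half
lo=5, hi=6, mid=5, arr[mid]=23 -> Found target at index 5!

Binary search finds 23 at index 5 after 3 comparisons. The search repeatedly halves the search space by comparing with the middle element.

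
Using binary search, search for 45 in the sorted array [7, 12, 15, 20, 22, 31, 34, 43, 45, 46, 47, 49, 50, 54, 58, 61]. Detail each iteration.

Binary search for 45 in [7, 12, 15, 20, 22, 31, 34, 43, 45, 46, 47, 49, 50, 54, 58, 61]:

lo=0, hi=15, mid=7, arr[mid]=43 -> 43 < 45, search right half
lo=8, hi=15, mid=11, arr[mid]=49 -> 49 > 45, search left half
lo=8, hi=10, mid=9, arr[mid]=46 -> 46 > 45, search left half
lo=8, hi=8, mid=8, arr[mid]=45 -> Found target at index 8!

Binary search finds 45 at index 8 after 4 comparisons. The search repeatedly halves the search space by comparing with the middle element.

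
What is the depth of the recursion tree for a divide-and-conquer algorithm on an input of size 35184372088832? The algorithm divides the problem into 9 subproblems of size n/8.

For divide and conquer with division factor 8:

Problem sizes at each level:
Level 0: 35184372088832
Level 1: 4398046511104
Level 2: 549755813888
Level 3: 68719476736
Level 4: 8589934592
Level 5: 1073741824
Level 6: 134217728
Level 7: 16777216
Level 8: 2097152
Level 9: 262144
Level 10: 32768
Level 11: 4096
Level 12: 512
Level 13: 64
Level 14: 8
Level 15: 1

The root is level 0 and the size-1 base case is level 15 (the tree spans levels 0 through 15, i.e. 16 levels counting the root), so the depth is the number of divisions: log_8(35184372088832) = 15

The recursion tree depth is log_8(35184372088832) = 15. At each level, the problem size is divided by 8, so it takes 15 divisions to reduce to a base case of size 1. The algorithm makes 9 recursive calls at each level.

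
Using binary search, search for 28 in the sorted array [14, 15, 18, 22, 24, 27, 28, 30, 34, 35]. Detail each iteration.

Binary search for 28 in [14, 15, 18, 22, 24, 27, 28, 30, 34, 35]:

lo=0, hi=9, mid=4, arr[mid]=24 -> 24 < 28, search right half
lo=5, hi=9, mid=7, arr[mid]=30 -> 30 > 28, search left half
lo=5, hi=6, mid=5, arr[mid]=27 -> 27 < 28, search right half
lo=6, hi=6, mid=6, arr[mid]=28 -> Found target at index 6!

Binary search finds 28 at index 6 after 4 comparisons. The search repeatedly halves the search space by comparing with the middle element.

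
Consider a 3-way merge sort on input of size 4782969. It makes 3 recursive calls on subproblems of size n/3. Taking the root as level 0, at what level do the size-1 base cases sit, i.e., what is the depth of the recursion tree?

For divide and conquer with division factor 3:

Problem sizes at each level:
Level 0: 4782969
Level 1: 1594323
Level 2: 531441
Level 3: 177147
Level 4: 59049
Level 5: 19683
Level 6: 6561
Level 7: 2187
Level 8: 729
Level 9: 243
Level 10: 81
Level 11: 27
Level 12: 9
Level 13: 3
Level 14: 1

The root is level 0 and the size-1 base case is level 14 (the tree spans levels 0 through 14, i.e. 15 levels counting the root), so the depth is the number of divisions: log_3(4782969) = 14

The recursion tree depth is log_3(4782969) = 14. At each level, the problem size is divided by 3, so it takes 14 divisions to reduce to a base case of size 1. The algorithm makes 3 recursive calls at each level.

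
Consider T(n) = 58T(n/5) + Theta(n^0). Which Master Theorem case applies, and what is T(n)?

Master Theorem for T(n) = 58T(n/5) + O(n^0):

a = 58, b = 5, c = 0
log_b(a) = log_5(58) = 2.5229

Case 1: c = 0 < log_5(58) = 2.5229
T(n) = O(n^(log_5 58))

For T(n) = 58T(n/5) + O(n^0): log_5(58) = 2.5229. This is Case 1 of the Master Theorem (c < log_b(a), work dominated by leaves), giving O(n^(log_5 58)).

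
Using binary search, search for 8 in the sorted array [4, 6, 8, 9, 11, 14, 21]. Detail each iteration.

Binary search for 8 in [4, 6, 8, 9, 11, 14, 21]:

lo=0, hi=6, mid=3, arr[mid]=9 -> 9 > 8, search left half
lo=0, hi=2, mid=1, arr[mid]=6 -> 6 < 8, search right half
lo=2, hi=2, mid=2, arr[mid]=8 -> Found target at index 2!

Binary search finds 8 at index 2 after 3 comparisons. The search repeatedly halves the search space by comparing with the middle element.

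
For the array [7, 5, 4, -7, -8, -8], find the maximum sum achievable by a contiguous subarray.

Using Kadane's algorithm on [7, 5, 4, -7, -8, -8]:

Scanning through the array:
Position 1 (value 5): max_ending_here = 12, max_so_far = 12
Position 2 (value 4): max_ending_here = 16, max_so_far = 16
Position 3 (value -7): max_ending_here = 9, max_so_far = 16
Position 4 (value -8): max_ending_here = 1, max_so_far = 16
Position 5 (value -8): max_ending_here = -7, max_so_far = 16

Maximum subarray: [7, 5, 4]
Maximum sum: 16

The maximum subarray is [7, 5, 4] with sum 16. This subarray runs from index 0 to index 2.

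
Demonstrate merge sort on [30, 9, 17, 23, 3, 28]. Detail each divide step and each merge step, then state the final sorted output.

Merge sort trace:

Split: [30, 9, 17, 23, 3, 28] -> [30, 9, 17] and [23, 3, 28]
  Split: [30, 9, 17] -> [30] and [9, 17]
    Split: [9, 17] -> [9] and [17]
    Merge: [9] + [17] -> [9, 17]
  Merge: [30] + [9, 17] -> [9, 17, 30]
  Split: [23, 3, 28] -> [23] and [3, 28]
    Split: [3, 28] -> [3] and [28]
    Merge: [3] + [28] -> [3, 28]
  Merge: [23] + [3, 28] -> [3, 23, 28]
Merge: [9, 17, 30] + [3, 23, 28] -> [3, 9, 17, 23, 28, 30]

Final sorted array: [3, 9, 17, 23, 28, 30]

The merge sort proceeds by recursively splitting the array and merging sorted halves.
After all merges, the sorted array is [3, 9, 17, 23, 28, 30].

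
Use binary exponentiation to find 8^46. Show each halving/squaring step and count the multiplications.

Computing 8^46 by squaring (build up from 8^1; each line after the first costs one multiplication):

8^1 = 8
8^2 = (8^1)^2 = 8^2 = 64
8^4 = (8^2)^2 = 64^2 = 4096
8^5 = 8 * 8^4 = 8 * 4096 = 32768
8^10 = (8^5)^2 = 32768^2 = 1073741824
8^11 = 8 * 8^10 = 8 * 1073741824 = 8589934592
8^22 = (8^11)^2 = 8589934592^2 = 73786976294838206464
8^23 = 8 * 8^22 = 8 * 73786976294838206464 = 590295810358705651712
8^46 = (8^23)^2 = 590295810358705651712^2 = 348449143727040986586495598010130648530944

Result: 348449143727040986586495598010130648530944
Multiplications needed: 8 (8 lines after 8^1)

8^46 = 348449143727040986586495598010130648530944. Using exponentiation by squaring, this requires 8 multiplications. The key idea: if the exponent is even, square the half-power; if odd, multiply by the base once.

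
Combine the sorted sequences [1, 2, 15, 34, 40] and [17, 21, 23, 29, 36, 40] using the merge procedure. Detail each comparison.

Merging process:

Compare 1 vs 17: take 1 from left. Merged: [1]
Compare 2 vs 17: take 2 from left. Merged: [1, 2]
Compare 15 vs 17: take 15 from left. Merged: [1, 2, 15]
Compare 34 vs 17: take 17 from right. Merged: [1, 2, 15, 17]
Compare 34 vs 21: take 21 from right. Merged: [1, 2, 15, 17, 21]
Compare 34 vs 23: take 23 from right. Merged: [1, 2, 15, 17, 21, 23]
Compare 34 vs 29: take 29 from right. Merged: [1, 2, 15, 17, 21, 23, 29]
Compare 34 vs 36: take 34 from left. Merged: [1, 2, 15, 17, 21, 23, 29, 34]
Compare 40 vs 36: take 36 from right. Merged: [1, 2, 15, 17, 21, 23, 29, 34, 36]
Compare 40 vs 40: take 40 from left. Merged: [1, 2, 15, 17, 21, 23, 29, 34, 36, 40]
Append remaining from right: [40]. Merged: [1, 2, 15, 17, 21, 23, 29, 34, 36, 40, 40]

Final merged array: [1, 2, 15, 17, 21, 23, 29, 34, 36, 40, 40]
Total comparisons: 10

The merged array is [1, 2, 15, 17, 21, 23, 29, 34, 36, 40, 40], requiring 10 comparisons. The merge step runs in O(n) time where n is the total number of elements.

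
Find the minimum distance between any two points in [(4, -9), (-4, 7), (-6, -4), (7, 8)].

Computing all pairwise distances among 4 points:

d((4, -9), (-4, 7)) = 17.8885
d((4, -9), (-6, -4)) = 11.1803
d((4, -9), (7, 8)) = 17.2627
d((-4, 7), (-6, -4)) = 11.1803
d((-4, 7), (7, 8)) = 11.0454 <-- minimum
d((-6, -4), (7, 8)) = 17.6918

Closest pair: (-4, 7) and (7, 8) with distance 11.0454

The closest pair is (-4, 7) and (7, 8) with Euclidean distance 11.0454. For 4 points, brute-force pairwise comparison is shown above. For large n, the divide-and-conquer algorithm (sort by x, recurse on halves, check the dividing strip) achieves O(n log n).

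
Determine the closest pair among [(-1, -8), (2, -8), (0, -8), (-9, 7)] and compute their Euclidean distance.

Computing all pairwise distances among 4 points:

d((-1, -8), (2, -8)) = 3.0
d((-1, -8), (0, -8)) = 1.0 <-- minimum
d((-1, -8), (-9, 7)) = 17.0
d((2, -8), (0, -8)) = 2.0
d((2, -8), (-9, 7)) = 18.6011
d((0, -8), (-9, 7)) = 17.4929

Closest pair: (-1, -8) and (0, -8) with distance 1.0

The closest pair is (-1, -8) and (0, -8) with Euclidean distance 1.0. For 4 points, brute-force pairwise comparison is shown above. For large n, the divide-and-conquer algorithm (sort by x, recurse on halves, check the dividing strip) achieves O(n log n).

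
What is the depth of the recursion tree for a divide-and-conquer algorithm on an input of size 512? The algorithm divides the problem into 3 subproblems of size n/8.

For divide and conquer with division factor 8:

Problem sizes at each level:
Level 0: 512
Level 1: 64
Level 2: 8
Level 3: 1

The root is level 0 and the size-1 base case is level 3 (the tree spans levels 0 through 3, i.e. 4 levels counting the root), so the depth is the number of divisions: log_8(512) = 3

The recursion tree depth is log_8(512) = 3. At each level, the problem size is divided by 8, so it takes 3 divisions to reduce to a base case of size 1. The algorithm makes 3 recursive calls at each level.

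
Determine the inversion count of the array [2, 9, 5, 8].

Finding inversions in [2, 9, 5, 8]:

(1, 2): arr[1]=9 > arr[2]=5
(1, 3): arr[1]=9 > arr[3]=8

Total inversions: 2

The array has 2 inversion(s): (1,2), (1,3). Each pair (i,j) satisfies i < j and arr[i] > arr[j].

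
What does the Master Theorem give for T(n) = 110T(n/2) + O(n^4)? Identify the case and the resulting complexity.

Master Theorem for T(n) = 110T(n/2) + O(n^4):

a = 110, b = 2, c = 4
log_b(a) = log_2(110) = 6.7814

Case 1: c = 4 < log_2(110) = 6.7814
T(n) = O(n^(log_2 110))

For T(n) = 110T(n/2) + O(n^4): log_2(110) = 6.7814. This is Case 1 of the Master Theorem (c < log_b(a), work dominated by leaves), giving O(n^(log_2 110)).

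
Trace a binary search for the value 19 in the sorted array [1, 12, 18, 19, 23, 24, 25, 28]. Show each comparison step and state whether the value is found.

Binary search for 19 in [1, 12, 18, 19, 23, 24, 25, 28]:

lo=0, hi=7, mid=3, arr[mid]=19 -> Found target at index 3!

Binary search finds 19 at index 3 after 1 comparisons. The search repeatedly halves the search space by comparing with the middle element.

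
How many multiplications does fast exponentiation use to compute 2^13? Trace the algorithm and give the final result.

Computing 2^13 by squaring (build up from 2^1; each line after the first costs one multiplication):

2^1 = 2
2^2 = (2^1)^2 = 2^2 = 4
2^3 = 2 * 2^2 = 2 * 4 = 8
2^6 = (2^3)^2 = 8^2 = 64
2^12 = (2^6)^2 = 64^2 = 4096
2^13 = 2 * 2^12 = 2 * 4096 = 8192

Result: 8192
Multiplications needed: 5 (5 lines after 2^1)

2^13 = 8192. Using exponentiation by squaring, this requires 5 multiplications. The key idea: if the exponent is even, square the half-power; if odd, multiply by the base once.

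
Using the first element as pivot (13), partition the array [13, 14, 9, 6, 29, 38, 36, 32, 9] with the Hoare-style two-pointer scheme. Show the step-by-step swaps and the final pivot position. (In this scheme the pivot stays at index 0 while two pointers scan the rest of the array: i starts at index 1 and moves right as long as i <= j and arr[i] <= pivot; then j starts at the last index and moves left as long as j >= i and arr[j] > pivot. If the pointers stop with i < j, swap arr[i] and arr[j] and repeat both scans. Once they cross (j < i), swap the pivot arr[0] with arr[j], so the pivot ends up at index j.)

Hoare-style two-pointer partition with pivot = 13:

Initial array: [13, 14, 9, 6, 29, 38, 36, 32, 9]

Pointers start at i = 1, j = 8.
i stops at index 1 (arr[1]=14 > 13), j stops at index 8 (arr[8]=9 <= 13): swap arr[1] and arr[8], array becomes [13, 9, 9, 6, 29, 38, 36, 32, 14]
i ends at 4, j ends at 3: the pointers have crossed (j < i), so scanning stops.

Swap pivot arr[0] with arr[3] to place pivot at position 3: [6, 9, 9, 13, 29, 38, 36, 32, 14]
Pivot position: 3

After partitioning with pivot 13, the array becomes [6, 9, 9, 13, 29, 38, 36, 32, 14]. The pivot is placed at index 3. All elements to the left of the pivot are <= 13, and all elements to the right are > 13.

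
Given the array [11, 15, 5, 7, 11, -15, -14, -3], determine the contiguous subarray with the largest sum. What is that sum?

Using Kadane's algorithm on [11, 15, 5, 7, 11, -15, -14, -3]:

Scanning through the array:
Position 1 (value 15): max_ending_here = 26, max_so_far = 26
Position 2 (value 5): max_ending_here = 31, max_so_far = 31
Position 3 (value 7): max_ending_here = 38, max_so_far = 38
Position 4 (value 11): max_ending_here = 49, max_so_far = 49
Position 5 (value -15): max_ending_here = 34, max_so_far = 49
Position 6 (value -14): max_ending_here = 20, max_so_far = 49
Position 7 (value -3): max_ending_here = 17, max_so_far = 49

Maximum subarray: [11, 15, 5, 7, 11]
Maximum sum: 49

The maximum subarray is [11, 15, 5, 7, 11] with sum 49. This subarray runs from index 0 to index 4.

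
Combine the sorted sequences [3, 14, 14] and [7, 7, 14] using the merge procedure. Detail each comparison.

Merging process:

Compare 3 vs 7: take 3 from left. Merged: [3]
Compare 14 vs 7: take 7 from right. Merged: [3, 7]
Compare 14 vs 7: take 7 from right. Merged: [3, 7, 7]
Compare 14 vs 14: take 14 from left. Merged: [3, 7, 7, 14]
Compare 14 vs 14: take 14 from left. Merged: [3, 7, 7, 14, 14]
Append remaining from right: [14]. Merged: [3, 7, 7, 14, 14, 14]

Final merged array: [3, 7, 7, 14, 14, 14]
Total comparisons: 5

The merged array is [3, 7, 7, 14, 14, 14], requiring 5 comparisons. The merge step runs in O(n) time where n is the total number of elements.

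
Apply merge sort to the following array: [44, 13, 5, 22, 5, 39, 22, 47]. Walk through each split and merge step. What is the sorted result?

Merge sort trace:

Split: [44, 13, 5, 22, 5, 39, 22, 47] -> [44, 13, 5, 22] and [5, 39, 22, 47]
  Split: [44, 13, 5, 22] -> [44, 13] and [5, 22]
    Split: [44, 13] -> [44] and [13]
    Merge: [44] + [13] -> [13, 44]
    Split: [5, 22] -> [5] and [22]
    Merge: [5] + [22] -> [5, 22]
  Merge: [13, 44] + [5, 22] -> [5, 13, 22, 44]
  Split: [5, 39, 22, 47] -> [5, 39] and [22, 47]
    Split: [5, 39] -> [5] and [39]
    Merge: [5] + [39] -> [5, 39]
    Split: [22, 47] -> [22] and [47]
    Merge: [22] + [47] -> [22, 47]
  Merge: [5, 39] + [22, 47] -> [5, 22, 39, 47]
Merge: [5, 13, 22, 44] + [5, 22, 39, 47] -> [5, 5, 13, 22, 22, 39, 44, 47]

Final sorted array: [5, 5, 13, 22, 22, 39, 44, 47]

The merge sort proceeds by recursively splitting the array and merging sorted halves.
After all merges, the sorted array is [5, 5, 13, 22, 22, 39, 44, 47].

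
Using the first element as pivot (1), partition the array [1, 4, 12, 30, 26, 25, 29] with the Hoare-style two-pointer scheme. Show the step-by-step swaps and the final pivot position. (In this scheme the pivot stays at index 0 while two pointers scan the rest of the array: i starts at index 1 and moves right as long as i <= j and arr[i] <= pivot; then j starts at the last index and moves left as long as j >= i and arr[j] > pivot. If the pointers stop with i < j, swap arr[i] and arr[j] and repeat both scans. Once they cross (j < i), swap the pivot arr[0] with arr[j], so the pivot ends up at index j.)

Hoare-style two-pointer partition with pivot = 1:

Initial array: [1, 4, 12, 30, 26, 25, 29]

Pointers start at i = 1, j = 6.
i ends at 1, j ends at 0: the pointers have crossed (j < i), so scanning stops.

j = 0, so swapping arr[0] with arr[j] leaves the pivot at position 0: [1, 4, 12, 30, 26, 25, 29]
Pivot position: 0

After partitioning with pivot 1, the array becomes [1, 4, 12, 30, 26, 25, 29]. The pivot is placed at index 0. All elements to the left of the pivot are <= 1, and all elements to the right are > 1.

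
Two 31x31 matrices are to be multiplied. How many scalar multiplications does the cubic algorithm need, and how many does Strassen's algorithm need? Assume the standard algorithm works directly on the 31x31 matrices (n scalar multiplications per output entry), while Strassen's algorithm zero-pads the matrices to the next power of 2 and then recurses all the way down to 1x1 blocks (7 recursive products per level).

Matrix multiplication for 31x31 matrices:

Strassen's algorithm requires power-of-2 dimensions. Pad 31x31 to 32x32 (next power of 2).

Standard algorithm: 31^3 = 29791 multiplications
Strassen's algorithm: 7^(log2(32)) = 7^5 = 16807 multiplications
Savings: 29791 - 16807 = 12984 multiplications

Standard: 29791 multiplications (31^3). Strassen: 16807 multiplications (7^5, after padding to 32x32). Strassen reduces 8 recursive multiplications to 7 at each level.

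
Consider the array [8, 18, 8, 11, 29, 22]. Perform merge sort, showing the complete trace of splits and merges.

Merge sort trace:

Split: [8, 18, 8, 11, 29, 22] -> [8, 18, 8] and [11, 29, 22]
  Split: [8, 18, 8] -> [8] and [18, 8]
    Split: [18, 8] -> [18] and [8]
    Merge: [18] + [8] -> [8, 18]
  Merge: [8] + [8, 18] -> [8, 8, 18]
  Split: [11, 29, 22] -> [11] and [29, 22]
    Split: [29, 22] -> [29] and [22]
    Merge: [29] + [22] -> [22, 29]
  Merge: [11] + [22, 29] -> [11, 22, 29]
Merge: [8, 8, 18] + [11, 22, 29] -> [8, 8, 11, 18, 22, 29]

Final sorted array: [8, 8, 11, 18, 22, 29]

The merge sort proceeds by recursively splitting the array and merging sorted halves.
After all merges, the sorted array is [8, 8, 11, 18, 22, 29].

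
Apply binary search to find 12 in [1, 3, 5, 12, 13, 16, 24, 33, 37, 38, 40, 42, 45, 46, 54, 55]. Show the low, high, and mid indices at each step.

Binary search for 12 in [1, 3, 5, 12, 13, 16, 24, 33, 37, 38, 40, 42, 45, 46, 54, 55]:

lo=0, hi=15, mid=7, arr[mid]=33 -> 33 > 12, search left half
lo=0, hi=6, mid=3, arr[mid]=12 -> Found target at index 3!

Binary search finds 12 at index 3 after 2 comparisons. The search repeatedly halves the search space by comparing with the middle element.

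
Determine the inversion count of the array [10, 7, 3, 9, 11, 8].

Finding inversions in [10, 7, 3, 9, 11, 8]:

(0, 1): arr[0]=10 > arr[1]=7
(0, 2): arr[0]=10 > arr[2]=3
(0, 3): arr[0]=10 > arr[3]=9
(0, 5): arr[0]=10 > arr[5]=8
(1, 2): arr[1]=7 > arr[2]=3
(3, 5): arr[3]=9 > arr[5]=8
(4, 5): arr[4]=11 > arr[5]=8

Total inversions: 7

The array has 7 inversion(s): (0,1), (0,2), (0,3), (0,5), (1,2), (3,5), (4,5). Each pair (i,j) satisfies i < j and arr[i] > arr[j].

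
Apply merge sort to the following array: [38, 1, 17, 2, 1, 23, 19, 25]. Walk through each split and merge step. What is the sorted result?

Merge sort trace:

Split: [38, 1, 17, 2, 1, 23, 19, 25] -> [38, 1, 17, 2] and [1, 23, 19, 25]
  Split: [38, 1, 17, 2] -> [38, 1] and [17, 2]
    Split: [38, 1] -> [38] and [1]
    Merge: [38] + [1] -> [1, 38]
    Split: [17, 2] -> [17] and [2]
    Merge: [17] + [2] -> [2, 17]
  Merge: [1, 38] + [2, 17] -> [1, 2, 17, 38]
  Split: [1, 23, 19, 25] -> [1, 23] and [19, 25]
    Split: [1, 23] -> [1] and [23]
    Merge: [1] + [23] -> [1, 23]
    Split: [19, 25] -> [19] and [25]
    Merge: [19] + [25] -> [19, 25]
  Merge: [1, 23] + [19, 25] -> [1, 19, 23, 25]
Merge: [1, 2, 17, 38] + [1, 19, 23, 25] -> [1, 1, 2, 17, 19, 23, 25, 38]

Final sorted array: [1, 1, 2, 17, 19, 23, 25, 38]

The merge sort proceeds by recursively splitting the array and merging sorted halves.
After all merges, the sorted array is [1, 1, 2, 17, 19, 23, 25, 38].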